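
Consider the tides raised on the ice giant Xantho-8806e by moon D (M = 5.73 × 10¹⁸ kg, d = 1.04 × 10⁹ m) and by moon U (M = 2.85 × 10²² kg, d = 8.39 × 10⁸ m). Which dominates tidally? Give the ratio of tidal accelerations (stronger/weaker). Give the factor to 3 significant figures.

Moon U, by a factor of ≈ 9470

Tidal acceleration ∝ M/d³, so compare M/d³ for each.
Moon D: (5.73 × 10¹⁸) / (1.04 × 10⁹)³ = 5.094 × 10⁻⁹
Moon U: (2.85 × 10²²) / (8.39 × 10⁸)³ = 4.826 × 10⁻⁵
Ratio (larger/smaller) = 9470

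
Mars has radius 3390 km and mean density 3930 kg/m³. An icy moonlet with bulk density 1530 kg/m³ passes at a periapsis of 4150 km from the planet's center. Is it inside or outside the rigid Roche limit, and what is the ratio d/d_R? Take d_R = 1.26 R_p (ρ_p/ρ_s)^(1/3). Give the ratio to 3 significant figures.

inside; d/d_R ≈ 0.709

d_R = 1.26 × (3390 km) × (3930/1530)^(1/3) = 5850 km
d/d_R = (4150) / (5850) = 0.709
Since d/d_R < 1, the body is inside the Roche limit.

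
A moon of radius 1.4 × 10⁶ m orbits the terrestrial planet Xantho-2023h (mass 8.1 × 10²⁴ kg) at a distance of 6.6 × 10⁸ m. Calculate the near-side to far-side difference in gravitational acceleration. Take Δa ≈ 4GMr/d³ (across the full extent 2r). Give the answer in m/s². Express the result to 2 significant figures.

1.1 × 10⁻⁵ m/s²

a_tidal = 4GMr/d³
        = 4 × (6.674 × 10⁻¹¹) × (8.1 × 10²⁴) × (1.4 × 10⁶) / (6.6 × 10⁸)³
        = 1.1 × 10⁻⁵ m/s²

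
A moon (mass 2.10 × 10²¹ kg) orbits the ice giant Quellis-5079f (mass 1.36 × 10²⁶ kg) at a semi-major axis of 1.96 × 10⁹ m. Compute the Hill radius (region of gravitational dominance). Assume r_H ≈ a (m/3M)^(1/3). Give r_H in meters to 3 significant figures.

r_H ≈ a (m/3M)^(1/3)
    = (1.96 × 10⁹) × (2.10 × 10²¹ / (3 × 1.36 × 10²⁶))^(1/3)
    = 3.38 × 10⁷ m

3.38 × 10⁷ m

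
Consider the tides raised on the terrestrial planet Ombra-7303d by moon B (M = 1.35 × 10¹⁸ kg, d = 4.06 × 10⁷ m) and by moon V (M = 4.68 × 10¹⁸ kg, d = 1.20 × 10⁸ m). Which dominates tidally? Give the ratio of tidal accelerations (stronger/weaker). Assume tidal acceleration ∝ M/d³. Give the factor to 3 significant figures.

Tidal acceleration ∝ M/d³, so compare M/d³ for each.
Moon B: (1.35 × 10¹⁸) / (4.06 × 10⁷)³ = 2.017 × 10⁻⁵
Moon V: (4.68 × 10¹⁸) / (1.20 × 10⁸)³ = 2.708 × 10⁻⁶
Ratio (larger/smaller) = 7.45

Moon B, by a factor of ≈ 7.45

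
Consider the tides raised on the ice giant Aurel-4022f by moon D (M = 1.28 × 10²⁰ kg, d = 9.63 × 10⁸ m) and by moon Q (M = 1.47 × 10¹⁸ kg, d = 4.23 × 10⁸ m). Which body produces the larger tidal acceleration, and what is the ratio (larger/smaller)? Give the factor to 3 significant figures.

Moon D, by a factor of ≈ 7.38

Tidal acceleration ∝ M/d³, so compare M/d³ for each.
Moon D: (1.28 × 10²⁰) / (9.63 × 10⁸)³ = 1.433 × 10⁻⁷
Moon Q: (1.47 × 10¹⁸) / (4.23 × 10⁸)³ = 1.942 × 10⁻⁸
Ratio (larger/smaller) = 7.38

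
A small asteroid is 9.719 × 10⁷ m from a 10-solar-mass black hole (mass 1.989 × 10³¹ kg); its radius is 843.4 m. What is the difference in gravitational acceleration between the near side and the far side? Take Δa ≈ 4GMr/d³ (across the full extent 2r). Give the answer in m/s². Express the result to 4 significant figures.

4.878 m/s²

Differencing GM/(d−r)² and GM/(d+r)² to first order in r/d gives 4GMr/d³.
Δg = 4GMr/d³
   = 4 × (6.674 × 10⁻¹¹) × (1.989 × 10³¹) × (843.4) / (9.719 × 10⁷)³
   = 4.878 m/s²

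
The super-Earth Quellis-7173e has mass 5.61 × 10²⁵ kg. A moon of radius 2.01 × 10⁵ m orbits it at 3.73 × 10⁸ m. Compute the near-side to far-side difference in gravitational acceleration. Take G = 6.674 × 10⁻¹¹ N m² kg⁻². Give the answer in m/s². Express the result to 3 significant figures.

5.80 × 10⁻⁵ m/s²

Δa = 4GMr/d³
   = 4 × (6.674 × 10⁻¹¹) × (5.61 × 10²⁵) × (2.01 × 10⁵) / (3.73 × 10⁸)³
   = 5.80 × 10⁻⁵ m/s²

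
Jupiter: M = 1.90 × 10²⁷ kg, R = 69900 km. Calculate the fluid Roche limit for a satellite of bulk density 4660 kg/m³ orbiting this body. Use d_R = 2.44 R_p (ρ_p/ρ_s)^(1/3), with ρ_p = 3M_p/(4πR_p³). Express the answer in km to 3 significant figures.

1.12 × 10⁵ km

ρ_p = 3M_p/(4πR_p³) = 3 × (1.90 × 10²⁷) / (4π × (6.99 × 10⁷ m)³) = 1330 kg/m³
d_R = 2.44 × 69900 km × (1330/4660)^(1/3)
    = 1.12 × 10⁵ km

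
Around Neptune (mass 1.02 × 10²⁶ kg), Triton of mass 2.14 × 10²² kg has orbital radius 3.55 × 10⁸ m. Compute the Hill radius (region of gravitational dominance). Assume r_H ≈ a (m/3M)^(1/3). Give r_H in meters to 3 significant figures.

1.46 × 10⁷ m

r_H ≈ a (m/3M)^(1/3)
    = (3.55 × 10⁸) × (2.14 × 10²² / (3 × 1.02 × 10²⁶))^(1/3)
    = 1.46 × 10⁷ m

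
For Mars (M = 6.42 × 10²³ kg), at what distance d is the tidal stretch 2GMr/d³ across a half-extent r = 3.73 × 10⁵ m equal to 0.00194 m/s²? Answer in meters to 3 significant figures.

2.54 × 10⁷ m

2GMr/d³ = a_tidal  ⇒  d = (2GMr / a_tidal)^(1/3)
d = (2 × 6.674×10⁻¹¹ × (6.42 × 10²³) × (3.73 × 10⁵) / (0.00194))^(1/3)
  = 2.54 × 10⁷ m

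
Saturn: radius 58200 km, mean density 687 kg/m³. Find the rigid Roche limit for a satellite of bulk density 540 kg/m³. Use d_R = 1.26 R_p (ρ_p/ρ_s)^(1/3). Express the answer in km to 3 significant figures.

79500 km

d_R = 1.26 × 58200 km × (687/540)^(1/3)
    = 79500 km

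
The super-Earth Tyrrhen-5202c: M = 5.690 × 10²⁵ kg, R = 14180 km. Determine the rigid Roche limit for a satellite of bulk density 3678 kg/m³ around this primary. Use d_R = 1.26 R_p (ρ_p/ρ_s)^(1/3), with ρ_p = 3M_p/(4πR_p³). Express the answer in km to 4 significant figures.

19480 km

ρ_p = 3M_p/(4πR_p³) = 3 × (5.690 × 10²⁵) / (4π × (1.418 × 10⁷ m)³) = 4764 kg/m³
d_R = 1.26 × 14180 km × (4764/3678)^(1/3)
    = 19480 km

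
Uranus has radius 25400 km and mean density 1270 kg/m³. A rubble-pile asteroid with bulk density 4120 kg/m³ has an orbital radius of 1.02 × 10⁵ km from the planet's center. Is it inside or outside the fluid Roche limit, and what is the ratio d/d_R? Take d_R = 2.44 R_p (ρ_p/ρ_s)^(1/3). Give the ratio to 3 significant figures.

outside; d/d_R ≈ 2.44

d_R = 2.44 × (25400 km) × (1270/4120)^(1/3) = 41870 km
d/d_R = (1.02 × 10⁵) / (41870) = 2.44
Since d/d_R > 1, the body is outside the Roche limit.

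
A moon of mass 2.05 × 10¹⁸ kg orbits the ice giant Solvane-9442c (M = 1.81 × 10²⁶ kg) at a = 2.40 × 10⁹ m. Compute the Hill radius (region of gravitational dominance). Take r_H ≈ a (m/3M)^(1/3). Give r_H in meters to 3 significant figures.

3.74 × 10⁶ m

r_H ≈ a (m/3M)^(1/3)
    = (2.40 × 10⁹) × (2.05 × 10¹⁸ / (3 × 1.81 × 10²⁶))^(1/3)
    = 3.74 × 10⁶ m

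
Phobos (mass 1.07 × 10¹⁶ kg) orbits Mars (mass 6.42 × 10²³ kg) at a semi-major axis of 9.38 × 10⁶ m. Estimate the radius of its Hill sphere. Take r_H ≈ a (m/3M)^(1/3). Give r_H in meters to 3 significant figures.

r_H ≈ a (m/3M)^(1/3)
    = (9.38 × 10⁶) × (1.07 × 10¹⁶ / (3 × 6.42 × 10²³))^(1/3)
    = 1.66 × 10⁴ m

1.66 × 10⁴ m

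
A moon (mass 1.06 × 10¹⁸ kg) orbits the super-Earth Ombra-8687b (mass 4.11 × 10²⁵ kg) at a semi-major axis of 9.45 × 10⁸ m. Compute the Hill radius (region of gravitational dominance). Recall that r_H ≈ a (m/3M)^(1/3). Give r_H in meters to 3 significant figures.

1.94 × 10⁶ m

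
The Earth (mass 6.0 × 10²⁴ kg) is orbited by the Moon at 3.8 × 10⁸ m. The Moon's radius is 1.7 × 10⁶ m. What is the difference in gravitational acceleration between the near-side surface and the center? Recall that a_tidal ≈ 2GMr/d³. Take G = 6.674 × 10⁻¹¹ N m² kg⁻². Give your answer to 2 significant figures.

2.5 × 10⁻⁵ m/s²

The tidal stretch is the gradient of GM/d² times the body's extent r, hence the 1/d³ dependence.
Δa = 2GMr/d³
   = 2 × (6.674 × 10⁻¹¹) × (6.0 × 10²⁴) × (1.7 × 10⁶) / (3.8 × 10⁸)³
   = 2.5 × 10⁻⁵ m/s²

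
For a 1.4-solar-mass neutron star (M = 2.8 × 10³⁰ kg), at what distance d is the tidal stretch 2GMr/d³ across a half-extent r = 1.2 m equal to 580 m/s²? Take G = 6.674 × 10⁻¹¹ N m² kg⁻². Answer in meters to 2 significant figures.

2GMr/d³ = a_tidal  ⇒  d = (2GMr / a_tidal)^(1/3)
d = (2 × 6.674×10⁻¹¹ × (2.8 × 10³⁰) × (1.2) / (580))^(1/3)
  = 9.2 × 10⁵ m

9.2 × 10⁵ m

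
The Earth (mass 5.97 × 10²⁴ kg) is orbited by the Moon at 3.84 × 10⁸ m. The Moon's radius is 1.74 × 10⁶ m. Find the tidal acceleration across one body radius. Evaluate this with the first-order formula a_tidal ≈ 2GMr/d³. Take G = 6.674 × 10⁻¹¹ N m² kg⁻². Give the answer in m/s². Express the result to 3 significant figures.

Δa = 2GMr/d³
   = 2 × (6.674 × 10⁻¹¹) × (5.97 × 10²⁴) × (1.74 × 10⁶) / (3.84 × 10⁸)³
   = 2.45 × 10⁻⁵ m/s²

2.45 × 10⁻⁵ m/s²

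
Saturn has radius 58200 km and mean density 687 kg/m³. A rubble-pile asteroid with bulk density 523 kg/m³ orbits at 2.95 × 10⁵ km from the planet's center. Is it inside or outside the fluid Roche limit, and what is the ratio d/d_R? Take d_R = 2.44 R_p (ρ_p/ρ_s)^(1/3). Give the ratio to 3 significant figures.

d_R = 2.44 × (58200 km) × (687/523)^(1/3) = 1.555 × 10⁵ km
d/d_R = (2.95 × 10⁵) / (1.555 × 10⁵) = 1.90
Since d/d_R > 1, the body is outside the Roche limit.

outside; d/d_R ≈ 1.90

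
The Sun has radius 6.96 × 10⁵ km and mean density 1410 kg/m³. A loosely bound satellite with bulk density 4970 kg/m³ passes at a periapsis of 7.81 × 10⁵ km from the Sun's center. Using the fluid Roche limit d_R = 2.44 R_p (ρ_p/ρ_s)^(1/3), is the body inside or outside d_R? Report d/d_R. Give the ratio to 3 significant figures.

inside; d/d_R ≈ 0.700

d_R = 2.44 × (6.96 × 10⁵ km) × (1410/4970)^(1/3) = 1.116 × 10⁶ km
d/d_R = (7.81 × 10⁵) / (1.116 × 10⁶) = 0.700
Since d/d_R < 1, the body is inside the Roche limit.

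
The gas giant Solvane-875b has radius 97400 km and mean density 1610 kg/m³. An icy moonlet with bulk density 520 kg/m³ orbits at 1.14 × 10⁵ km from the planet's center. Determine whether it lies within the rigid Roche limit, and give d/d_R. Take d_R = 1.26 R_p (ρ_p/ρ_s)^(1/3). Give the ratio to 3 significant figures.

d_R = 1.26 × (97400 km) × (1610/520)^(1/3) = 1.789 × 10⁵ km
d/d_R = (1.14 × 10⁵) / (1.789 × 10⁵) = 0.637
Since d/d_R < 1, the body is inside the Roche limit.

inside; d/d_R ≈ 0.637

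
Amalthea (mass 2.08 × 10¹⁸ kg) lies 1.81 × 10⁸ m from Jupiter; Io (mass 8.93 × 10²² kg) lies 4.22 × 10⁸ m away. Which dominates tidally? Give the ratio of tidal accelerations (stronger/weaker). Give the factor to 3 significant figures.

Tidal stretch scales as M/d³; compute that for each body.
Amalthea: (2.08 × 10¹⁸) / (1.81 × 10⁸)³ = 3.508 × 10⁻⁷
Io: (8.93 × 10²²) / (4.22 × 10⁸)³ = 1.188 × 10⁻³
Ratio (larger/smaller) = 3390

Io, by a factor of ≈ 3390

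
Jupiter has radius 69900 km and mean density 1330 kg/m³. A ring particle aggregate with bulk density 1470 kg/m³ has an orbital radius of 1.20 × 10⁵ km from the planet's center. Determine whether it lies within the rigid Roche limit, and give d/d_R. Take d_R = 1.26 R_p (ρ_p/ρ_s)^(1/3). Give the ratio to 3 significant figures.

d_R = 1.26 × (69900 km) × (1330/1470)^(1/3) = 85180 km
d/d_R = (1.20 × 10⁵) / (85180) = 1.41
Since d/d_R > 1, the body is outside the Roche limit.

outside; d/d_R ≈ 1.41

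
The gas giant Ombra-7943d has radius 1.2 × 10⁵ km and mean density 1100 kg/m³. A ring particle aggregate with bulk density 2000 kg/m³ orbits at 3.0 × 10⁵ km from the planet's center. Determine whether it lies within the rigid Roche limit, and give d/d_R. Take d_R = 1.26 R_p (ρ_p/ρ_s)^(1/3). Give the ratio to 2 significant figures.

d_R = 1.26 × (1.2 × 10⁵ km) × (1100/2000)^(1/3) = 1.239 × 10⁵ km
d/d_R = (3.0 × 10⁵) / (1.239 × 10⁵) = 2.4
Since d/d_R > 1, the body is outside the Roche limit.

outside; d/d_R ≈ 2.4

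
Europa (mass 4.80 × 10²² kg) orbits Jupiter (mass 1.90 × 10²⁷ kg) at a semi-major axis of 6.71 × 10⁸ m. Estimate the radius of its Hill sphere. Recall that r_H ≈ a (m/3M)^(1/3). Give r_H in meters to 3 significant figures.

1.37 × 10⁷ m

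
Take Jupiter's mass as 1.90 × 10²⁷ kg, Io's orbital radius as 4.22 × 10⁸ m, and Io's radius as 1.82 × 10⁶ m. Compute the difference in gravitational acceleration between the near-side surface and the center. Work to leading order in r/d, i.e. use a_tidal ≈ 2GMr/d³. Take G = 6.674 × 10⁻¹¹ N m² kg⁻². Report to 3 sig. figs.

6.14 × 10⁻³ m/s²

Δa = 2GMr/d³
   = 2 × (6.674 × 10⁻¹¹) × (1.90 × 10²⁷) × (1.82 × 10⁶) / (4.22 × 10⁸)³
   = 6.14 × 10⁻³ m/s²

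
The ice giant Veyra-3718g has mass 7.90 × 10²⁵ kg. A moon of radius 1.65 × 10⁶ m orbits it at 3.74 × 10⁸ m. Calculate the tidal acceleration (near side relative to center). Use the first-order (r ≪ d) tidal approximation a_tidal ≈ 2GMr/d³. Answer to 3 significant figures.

3.33 × 10⁻⁴ m/s²

The tidal stretch is the gradient of GM/d² times the body's extent r, hence the 1/d³ dependence.
Δg = 2GMr/d³
   = 2 × (6.674 × 10⁻¹¹) × (7.90 × 10²⁵) × (1.65 × 10⁶) / (3.74 × 10⁸)³
   = 3.33 × 10⁻⁴ m/s²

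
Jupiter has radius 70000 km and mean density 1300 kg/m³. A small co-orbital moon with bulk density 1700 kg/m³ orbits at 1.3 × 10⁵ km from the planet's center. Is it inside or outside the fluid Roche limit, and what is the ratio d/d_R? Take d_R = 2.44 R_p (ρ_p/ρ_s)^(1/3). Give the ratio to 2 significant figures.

inside; d/d_R ≈ 0.83

d_R = 2.44 × (70000 km) × (1300/1700)^(1/3) = 1.562 × 10⁵ km
d/d_R = (1.3 × 10⁵) / (1.562 × 10⁵) = 0.83
Since d/d_R < 1, the body is inside the Roche limit.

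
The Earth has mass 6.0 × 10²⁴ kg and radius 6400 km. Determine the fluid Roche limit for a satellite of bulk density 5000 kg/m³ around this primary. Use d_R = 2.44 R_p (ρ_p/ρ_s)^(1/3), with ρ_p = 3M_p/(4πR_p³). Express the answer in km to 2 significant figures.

ρ_p = 3M_p/(4πR_p³) = 3 × (6.0 × 10²⁴) / (4π × (6.4 × 10⁶ m)³) = 5500 kg/m³
d_R = 2.44 × 6400 km × (5500/5000)^(1/3)
    = 16000 km

16000 km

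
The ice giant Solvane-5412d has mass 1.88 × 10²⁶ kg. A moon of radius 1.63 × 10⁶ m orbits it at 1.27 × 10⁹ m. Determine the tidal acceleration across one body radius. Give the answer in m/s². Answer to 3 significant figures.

Δa = 2GMr/d³
   = 2 × (6.674 × 10⁻¹¹) × (1.88 × 10²⁶) × (1.63 × 10⁶) / (1.27 × 10⁹)³
   = 2.00 × 10⁻⁵ m/s²

2.00 × 10⁻⁵ m/s²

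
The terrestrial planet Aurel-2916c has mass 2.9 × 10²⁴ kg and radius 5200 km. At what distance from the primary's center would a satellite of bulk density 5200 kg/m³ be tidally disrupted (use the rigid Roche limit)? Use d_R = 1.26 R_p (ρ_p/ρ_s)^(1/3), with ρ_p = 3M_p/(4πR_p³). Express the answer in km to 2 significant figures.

ρ_p = 3M_p/(4πR_p³) = 3 × (2.9 × 10²⁴) / (4π × (5.2 × 10⁶ m)³) = 4900 kg/m³
d_R = 1.26 × 5200 km × (4900/5200)^(1/3)
    = 6400 km

6400 km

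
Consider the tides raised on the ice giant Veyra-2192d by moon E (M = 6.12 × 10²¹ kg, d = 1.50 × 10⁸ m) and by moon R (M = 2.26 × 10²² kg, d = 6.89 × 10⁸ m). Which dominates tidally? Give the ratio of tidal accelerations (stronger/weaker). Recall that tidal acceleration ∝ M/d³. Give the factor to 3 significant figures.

Moon E, by a factor of ≈ 26.2

Tidal acceleration ∝ M/d³, so compare M/d³ for each.
Moon E: (6.12 × 10²¹) / (1.50 × 10⁸)³ = 1.813 × 10⁻³
Moon R: (2.26 × 10²²) / (6.89 × 10⁸)³ = 6.910 × 10⁻⁵
Ratio (larger/smaller) = 26.2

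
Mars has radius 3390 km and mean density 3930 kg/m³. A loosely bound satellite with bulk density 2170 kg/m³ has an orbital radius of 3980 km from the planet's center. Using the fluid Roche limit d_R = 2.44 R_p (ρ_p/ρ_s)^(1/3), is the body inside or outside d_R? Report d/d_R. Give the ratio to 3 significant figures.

d_R = 2.44 × (3390 km) × (3930/2170)^(1/3) = 10080 km
d/d_R = (3980) / (10080) = 0.395
Since d/d_R < 1, the body is inside the Roche limit.

inside; d/d_R ≈ 0.395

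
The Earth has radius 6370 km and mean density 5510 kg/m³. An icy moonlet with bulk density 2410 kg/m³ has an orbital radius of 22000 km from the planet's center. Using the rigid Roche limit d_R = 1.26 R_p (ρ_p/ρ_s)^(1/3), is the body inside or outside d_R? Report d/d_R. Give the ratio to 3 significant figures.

outside; d/d_R ≈ 2.08

d_R = 1.26 × (6370 km) × (5510/2410)^(1/3) = 10570 km
d/d_R = (22000) / (10570) = 2.08
Since d/d_R > 1, the body is outside the Roche limit.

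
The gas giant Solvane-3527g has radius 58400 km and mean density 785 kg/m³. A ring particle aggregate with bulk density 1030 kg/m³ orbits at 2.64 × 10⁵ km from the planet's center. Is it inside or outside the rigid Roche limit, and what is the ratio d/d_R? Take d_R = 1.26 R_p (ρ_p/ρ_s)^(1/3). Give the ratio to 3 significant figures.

outside; d/d_R ≈ 3.93

d_R = 1.26 × (58400 km) × (785/1030)^(1/3) = 67210 km
d/d_R = (2.64 × 10⁵) / (67210) = 3.93
Since d/d_R > 1, the body is outside the Roche limit.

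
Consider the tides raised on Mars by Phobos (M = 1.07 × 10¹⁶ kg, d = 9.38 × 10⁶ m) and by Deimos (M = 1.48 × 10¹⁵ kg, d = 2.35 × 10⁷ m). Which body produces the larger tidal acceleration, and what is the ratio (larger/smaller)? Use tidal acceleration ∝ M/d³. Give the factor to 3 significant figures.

Phobos, by a factor of ≈ 114

Compare M/d³ for the two perturbers:
Phobos: (1.07 × 10¹⁶) / (9.38 × 10⁶)³ = 1.297 × 10⁻⁵
Deimos: (1.48 × 10¹⁵) / (2.35 × 10⁷)³ = 1.140 × 10⁻⁷
Ratio (larger/smaller) = 114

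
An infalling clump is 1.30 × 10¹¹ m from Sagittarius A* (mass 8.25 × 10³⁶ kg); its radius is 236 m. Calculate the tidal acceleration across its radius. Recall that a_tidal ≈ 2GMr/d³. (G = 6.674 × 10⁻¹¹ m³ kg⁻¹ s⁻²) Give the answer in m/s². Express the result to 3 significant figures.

1.18 × 10⁻⁴ m/s²

a_tidal = 2GMr/d³
        = 2 × (6.674 × 10⁻¹¹) × (8.25 × 10³⁶) × (236) / (1.30 × 10¹¹)³
        = 1.18 × 10⁻⁴ m/s²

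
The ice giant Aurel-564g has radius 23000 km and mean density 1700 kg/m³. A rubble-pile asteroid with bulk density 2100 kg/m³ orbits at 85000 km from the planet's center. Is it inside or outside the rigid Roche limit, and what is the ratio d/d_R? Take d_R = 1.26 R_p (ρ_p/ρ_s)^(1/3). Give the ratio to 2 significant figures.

d_R = 1.26 × (23000 km) × (1700/2100)^(1/3) = 27010 km
d/d_R = (85000) / (27010) = 3.1
Since d/d_R > 1, the body is outside the Roche limit.

outside; d/d_R ≈ 3.1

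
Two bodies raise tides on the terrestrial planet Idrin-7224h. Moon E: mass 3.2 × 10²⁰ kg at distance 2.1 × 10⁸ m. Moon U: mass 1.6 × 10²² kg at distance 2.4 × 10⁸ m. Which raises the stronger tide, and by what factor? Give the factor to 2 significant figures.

The tide-raising term goes as M/d³ (the gradient of a 1/d² field).
Moon E: (3.2 × 10²⁰) / (2.1 × 10⁸)³ = 3.455 × 10⁻⁵
Moon U: (1.6 × 10²²) / (2.4 × 10⁸)³ = 1.157 × 10⁻³
Ratio (larger/smaller) = 33

Moon U, by a factor of ≈ 33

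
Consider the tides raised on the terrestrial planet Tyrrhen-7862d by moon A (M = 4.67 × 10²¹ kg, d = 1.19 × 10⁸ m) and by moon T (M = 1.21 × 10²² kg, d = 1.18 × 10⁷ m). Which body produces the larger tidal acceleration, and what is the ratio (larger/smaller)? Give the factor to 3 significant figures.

Tidal acceleration ∝ M/d³, so compare M/d³ for each.
Moon A: (4.67 × 10²¹) / (1.19 × 10⁸)³ = 2.771 × 10⁻³
Moon T: (1.21 × 10²²) / (1.18 × 10⁷)³ = 7.364
Ratio (larger/smaller) = 2660

Moon T, by a factor of ≈ 2660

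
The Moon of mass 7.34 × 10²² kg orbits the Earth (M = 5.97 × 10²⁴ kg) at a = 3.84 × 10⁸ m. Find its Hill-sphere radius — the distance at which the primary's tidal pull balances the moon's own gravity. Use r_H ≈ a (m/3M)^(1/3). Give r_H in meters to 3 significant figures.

r_H ≈ a (m/3M)^(1/3)
    = (3.84 × 10⁸) × (7.34 × 10²² / (3 × 5.97 × 10²⁴))^(1/3)
    = 6.15 × 10⁷ m

6.15 × 10⁷ m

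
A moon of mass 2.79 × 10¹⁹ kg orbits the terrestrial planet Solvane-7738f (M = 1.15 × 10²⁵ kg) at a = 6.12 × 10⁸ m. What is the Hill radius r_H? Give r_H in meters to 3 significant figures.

5.70 × 10⁶ m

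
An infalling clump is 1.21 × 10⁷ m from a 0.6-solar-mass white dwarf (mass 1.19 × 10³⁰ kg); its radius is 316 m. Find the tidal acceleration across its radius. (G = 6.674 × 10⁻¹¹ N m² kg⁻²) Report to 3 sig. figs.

Since r ≪ d, expand the inverse-square field across one radius to get the leading 2GMr/d³ term.
Δg = 2GMr/d³
   = 2 × (6.674 × 10⁻¹¹) × (1.19 × 10³⁰) × (316) / (1.21 × 10⁷)³
   = 2.83 × 10¹ m/s²

2.83 × 10¹ m/s²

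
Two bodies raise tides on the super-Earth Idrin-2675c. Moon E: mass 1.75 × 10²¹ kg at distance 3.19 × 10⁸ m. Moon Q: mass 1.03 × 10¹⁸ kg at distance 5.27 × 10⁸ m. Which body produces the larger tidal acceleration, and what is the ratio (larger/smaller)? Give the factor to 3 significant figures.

Moon E, by a factor of ≈ 7660

The tide-raising term goes as M/d³ (the gradient of a 1/d² field).
Moon E: (1.75 × 10²¹) / (3.19 × 10⁸)³ = 5.391 × 10⁻⁵
Moon Q: (1.03 × 10¹⁸) / (5.27 × 10⁸)³ = 7.037 × 10⁻⁹
Ratio (larger/smaller) = 7660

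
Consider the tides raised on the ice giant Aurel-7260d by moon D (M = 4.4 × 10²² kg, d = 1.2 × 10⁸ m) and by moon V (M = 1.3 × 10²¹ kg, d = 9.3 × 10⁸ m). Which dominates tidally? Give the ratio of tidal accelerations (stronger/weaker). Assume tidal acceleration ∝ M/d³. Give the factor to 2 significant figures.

Tidal stretch scales as M/d³; compute that for each body.
Moon D: (4.4 × 10²²) / (1.2 × 10⁸)³ = 2.546 × 10⁻²
Moon V: (1.3 × 10²¹) / (9.3 × 10⁸)³ = 1.616 × 10⁻⁶
Ratio (larger/smaller) = 16000

Moon D, by a factor of ≈ 16000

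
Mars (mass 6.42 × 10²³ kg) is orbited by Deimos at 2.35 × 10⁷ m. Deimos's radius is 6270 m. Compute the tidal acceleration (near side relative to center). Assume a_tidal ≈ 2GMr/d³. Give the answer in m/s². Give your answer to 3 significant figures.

Δg = 2GMr/d³
   = 2 × (6.674 × 10⁻¹¹) × (6.42 × 10²³) × (6270) / (2.35 × 10⁷)³
   = 4.14 × 10⁻⁵ m/s²

4.14 × 10⁻⁵ m/s²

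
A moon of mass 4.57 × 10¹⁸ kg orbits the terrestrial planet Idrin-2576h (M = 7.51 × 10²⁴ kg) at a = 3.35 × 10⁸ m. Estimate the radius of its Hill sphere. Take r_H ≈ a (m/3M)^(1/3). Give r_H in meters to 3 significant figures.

1.97 × 10⁶ m

r_H ≈ a (m/3M)^(1/3)
    = (3.35 × 10⁸) × (4.57 × 10¹⁸ / (3 × 7.51 × 10²⁴))^(1/3)
    = 1.97 × 10⁶ m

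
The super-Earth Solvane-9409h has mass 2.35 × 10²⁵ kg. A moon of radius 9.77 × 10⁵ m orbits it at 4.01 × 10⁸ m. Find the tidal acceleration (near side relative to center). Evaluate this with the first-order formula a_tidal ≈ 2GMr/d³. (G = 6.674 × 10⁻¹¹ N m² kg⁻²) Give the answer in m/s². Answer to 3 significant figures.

a_tidal = 2GMr/d³
        = 2 × (6.674 × 10⁻¹¹) × (2.35 × 10²⁵) × (9.77 × 10⁵) / (4.01 × 10⁸)³
        = 4.75 × 10⁻⁵ m/s²

4.75 × 10⁻⁵ m/s²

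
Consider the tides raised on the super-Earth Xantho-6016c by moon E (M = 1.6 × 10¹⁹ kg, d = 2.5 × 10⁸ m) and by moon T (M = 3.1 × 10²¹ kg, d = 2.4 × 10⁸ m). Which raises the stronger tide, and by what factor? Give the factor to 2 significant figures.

Compare M/d³ for the two perturbers:
Moon E: (1.6 × 10¹⁹) / (2.5 × 10⁸)³ = 1.024 × 10⁻⁶
Moon T: (3.1 × 10²¹) / (2.4 × 10⁸)³ = 2.242 × 10⁻⁴
Ratio (larger/smaller) = 220

Moon T, by a factor of ≈ 220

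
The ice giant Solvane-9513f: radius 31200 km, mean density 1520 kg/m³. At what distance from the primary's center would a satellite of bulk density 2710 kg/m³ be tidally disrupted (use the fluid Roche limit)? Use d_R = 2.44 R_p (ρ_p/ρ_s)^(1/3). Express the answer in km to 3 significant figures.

62800 km

d_R = 2.44 × 31200 km × (1520/2710)^(1/3)
    = 62800 km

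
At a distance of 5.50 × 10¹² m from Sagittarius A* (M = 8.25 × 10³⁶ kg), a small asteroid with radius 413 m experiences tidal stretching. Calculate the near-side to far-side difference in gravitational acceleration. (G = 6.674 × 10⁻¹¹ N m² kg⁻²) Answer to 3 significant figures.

Differencing GM/(d−r)² and GM/(d+r)² to first order in r/d gives 4GMr/d³.
Δg = 4GMr/d³
   = 4 × (6.674 × 10⁻¹¹) × (8.25 × 10³⁶) × (413) / (5.50 × 10¹²)³
   = 5.47 × 10⁻⁹ m/s²

5.47 × 10⁻⁹ m/s²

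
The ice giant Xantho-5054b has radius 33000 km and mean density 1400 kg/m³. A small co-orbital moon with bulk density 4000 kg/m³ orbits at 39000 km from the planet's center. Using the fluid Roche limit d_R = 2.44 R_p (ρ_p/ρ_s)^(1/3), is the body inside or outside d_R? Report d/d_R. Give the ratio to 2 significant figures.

d_R = 2.44 × (33000 km) × (1400/4000)^(1/3) = 56740 km
d/d_R = (39000) / (56740) = 0.69
Since d/d_R < 1, the body is inside the Roche limit.

inside; d/d_R ≈ 0.69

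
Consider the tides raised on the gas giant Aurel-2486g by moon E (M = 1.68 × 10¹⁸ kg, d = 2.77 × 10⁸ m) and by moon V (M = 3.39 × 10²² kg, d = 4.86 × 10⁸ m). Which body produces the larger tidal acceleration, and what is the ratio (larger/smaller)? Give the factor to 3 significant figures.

Moon V, by a factor of ≈ 3740

Tidal acceleration ∝ M/d³, so compare M/d³ for each.
Moon E: (1.68 × 10¹⁸) / (2.77 × 10⁸)³ = 7.904 × 10⁻⁸
Moon V: (3.39 × 10²²) / (4.86 × 10⁸)³ = 2.953 × 10⁻⁴
Ratio (larger/smaller) = 3740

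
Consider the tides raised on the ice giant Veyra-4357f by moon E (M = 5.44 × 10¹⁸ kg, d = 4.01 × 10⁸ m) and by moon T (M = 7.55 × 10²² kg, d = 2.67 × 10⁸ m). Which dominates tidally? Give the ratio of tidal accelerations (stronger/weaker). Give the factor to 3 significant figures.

Moon T, by a factor of ≈ 47000

Tidal acceleration ∝ M/d³, so compare M/d³ for each.
Moon E: (5.44 × 10¹⁸) / (4.01 × 10⁸)³ = 8.437 × 10⁻⁸
Moon T: (7.55 × 10²²) / (2.67 × 10⁸)³ = 3.967 × 10⁻³
Ratio (larger/smaller) = 47000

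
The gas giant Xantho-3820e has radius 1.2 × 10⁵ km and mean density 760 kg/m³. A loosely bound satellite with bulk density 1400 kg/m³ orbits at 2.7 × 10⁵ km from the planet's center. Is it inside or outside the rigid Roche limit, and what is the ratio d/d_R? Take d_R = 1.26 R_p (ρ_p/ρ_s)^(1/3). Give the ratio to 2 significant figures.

outside; d/d_R ≈ 2.2

d_R = 1.26 × (1.2 × 10⁵ km) × (760/1400)^(1/3) = 1.233 × 10⁵ km
d/d_R = (2.7 × 10⁵) / (1.233 × 10⁵) = 2.2
Since d/d_R > 1, the body is outside the Roche limit.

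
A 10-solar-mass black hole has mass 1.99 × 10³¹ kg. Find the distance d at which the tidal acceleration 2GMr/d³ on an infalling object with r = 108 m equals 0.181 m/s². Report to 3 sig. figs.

1.17 × 10⁸ m

2GMr/d³ = a_tidal  ⇒  d = (2GMr / a_tidal)^(1/3)
d = (2 × 6.674×10⁻¹¹ × (1.99 × 10³¹) × (108) / (0.181))^(1/3)
  = 1.17 × 10⁸ m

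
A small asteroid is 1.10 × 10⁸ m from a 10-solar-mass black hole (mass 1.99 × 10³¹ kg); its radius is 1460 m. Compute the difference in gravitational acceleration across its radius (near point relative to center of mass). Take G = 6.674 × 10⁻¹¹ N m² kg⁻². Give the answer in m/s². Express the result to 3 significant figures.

2.91 m/s²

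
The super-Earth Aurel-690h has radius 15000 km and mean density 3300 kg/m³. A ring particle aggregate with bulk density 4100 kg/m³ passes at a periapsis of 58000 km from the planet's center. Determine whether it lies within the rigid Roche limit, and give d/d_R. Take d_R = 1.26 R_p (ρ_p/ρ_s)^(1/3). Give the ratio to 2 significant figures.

outside; d/d_R ≈ 3.3

d_R = 1.26 × (15000 km) × (3300/4100)^(1/3) = 17580 km
d/d_R = (58000) / (17580) = 3.3
Since d/d_R > 1, the body is outside the Roche limit.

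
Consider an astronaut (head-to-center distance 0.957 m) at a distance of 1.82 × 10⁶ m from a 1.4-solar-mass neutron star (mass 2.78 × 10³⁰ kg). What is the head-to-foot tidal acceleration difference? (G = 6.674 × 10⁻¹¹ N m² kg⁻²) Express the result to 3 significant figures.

1.18 × 10² m/s²

Δg = 4GMr/d³
   = 4 × (6.674 × 10⁻¹¹) × (2.78 × 10³⁰) × (0.957) / (1.82 × 10⁶)³
   = 1.18 × 10² m/s²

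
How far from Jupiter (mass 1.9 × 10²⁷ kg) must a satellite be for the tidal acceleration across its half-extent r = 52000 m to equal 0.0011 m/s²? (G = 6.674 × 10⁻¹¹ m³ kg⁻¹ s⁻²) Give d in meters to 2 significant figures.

2.3 × 10⁸ m

2GMr/d³ = a_tidal  ⇒  d = (2GMr / a_tidal)^(1/3)
d = (2 × 6.674×10⁻¹¹ × (1.9 × 10²⁷) × (52000) / (0.0011))^(1/3)
  = 2.3 × 10⁸ m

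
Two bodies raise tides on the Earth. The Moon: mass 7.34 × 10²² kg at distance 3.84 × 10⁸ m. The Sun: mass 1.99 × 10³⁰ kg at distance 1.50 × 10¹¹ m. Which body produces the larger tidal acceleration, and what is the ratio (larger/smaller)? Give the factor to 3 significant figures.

The Moon, by a factor of ≈ 2.20

The tide-raising term goes as M/d³ (the gradient of a 1/d² field).
The Moon: (7.34 × 10²²) / (3.84 × 10⁸)³ = 1.296 × 10⁻³
The Sun: (1.99 × 10³⁰) / (1.50 × 10¹¹)³ = 5.896 × 10⁻⁴
Ratio (larger/smaller) = 2.20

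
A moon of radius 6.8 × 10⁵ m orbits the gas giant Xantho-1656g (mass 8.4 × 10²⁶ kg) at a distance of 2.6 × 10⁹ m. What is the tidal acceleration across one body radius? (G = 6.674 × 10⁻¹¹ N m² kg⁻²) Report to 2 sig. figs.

4.3 × 10⁻⁶ m/s²

a_tidal = 2GMr/d³
        = 2 × (6.674 × 10⁻¹¹) × (8.4 × 10²⁶) × (6.8 × 10⁵) / (2.6 × 10⁹)³
        = 4.3 × 10⁻⁶ m/s²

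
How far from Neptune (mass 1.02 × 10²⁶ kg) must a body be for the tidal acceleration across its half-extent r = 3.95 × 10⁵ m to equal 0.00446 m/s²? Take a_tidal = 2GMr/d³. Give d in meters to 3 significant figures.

2GMr/d³ = a_tidal  ⇒  d = (2GMr / a_tidal)^(1/3)
d = (2 × 6.674×10⁻¹¹ × (1.02 × 10²⁶) × (3.95 × 10⁵) / (0.00446))^(1/3)
  = 1.06 × 10⁸ m

1.06 × 10⁸ m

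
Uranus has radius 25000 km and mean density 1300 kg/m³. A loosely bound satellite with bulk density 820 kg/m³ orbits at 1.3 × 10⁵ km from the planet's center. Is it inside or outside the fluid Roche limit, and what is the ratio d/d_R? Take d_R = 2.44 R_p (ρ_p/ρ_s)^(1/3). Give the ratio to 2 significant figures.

d_R = 2.44 × (25000 km) × (1300/820)^(1/3) = 71130 km
d/d_R = (1.3 × 10⁵) / (71130) = 1.8
Since d/d_R > 1, the body is outside the Roche limit.

outside; d/d_R ≈ 1.8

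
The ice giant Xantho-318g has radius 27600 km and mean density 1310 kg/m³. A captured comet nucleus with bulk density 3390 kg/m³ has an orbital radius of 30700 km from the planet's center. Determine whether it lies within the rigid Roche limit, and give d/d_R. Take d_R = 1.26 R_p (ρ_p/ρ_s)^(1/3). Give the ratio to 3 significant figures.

d_R = 1.26 × (27600 km) × (1310/3390)^(1/3) = 25330 km
d/d_R = (30700) / (25330) = 1.21
Since d/d_R > 1, the body is outside the Roche limit.

outside; d/d_R ≈ 1.21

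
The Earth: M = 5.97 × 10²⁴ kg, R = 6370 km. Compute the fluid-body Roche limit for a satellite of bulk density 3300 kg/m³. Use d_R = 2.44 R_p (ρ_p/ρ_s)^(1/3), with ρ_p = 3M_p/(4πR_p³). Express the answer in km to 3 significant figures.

18400 km

ρ_p = 3M_p/(4πR_p³) = 3 × (5.97 × 10²⁴) / (4π × (6.37 × 10⁶ m)³) = 5510 kg/m³
d_R = 2.44 × 6370 km × (5510/3300)^(1/3)
    = 18400 km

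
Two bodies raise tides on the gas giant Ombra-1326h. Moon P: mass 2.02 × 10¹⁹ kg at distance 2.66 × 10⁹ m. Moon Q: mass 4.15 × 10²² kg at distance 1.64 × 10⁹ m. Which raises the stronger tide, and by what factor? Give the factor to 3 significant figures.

Compare M/d³ for the two perturbers:
Moon P: (2.02 × 10¹⁹) / (2.66 × 10⁹)³ = 1.073 × 10⁻⁹
Moon Q: (4.15 × 10²²) / (1.64 × 10⁹)³ = 9.408 × 10⁻⁶
Ratio (larger/smaller) = 8770

Moon Q, by a factor of ≈ 8770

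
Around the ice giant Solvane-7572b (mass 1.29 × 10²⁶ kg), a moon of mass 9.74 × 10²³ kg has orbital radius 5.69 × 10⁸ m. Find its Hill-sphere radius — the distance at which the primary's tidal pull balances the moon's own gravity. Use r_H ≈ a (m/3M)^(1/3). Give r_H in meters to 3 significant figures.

r_H ≈ a (m/3M)^(1/3)
    = (5.69 × 10⁸) × (9.74 × 10²³ / (3 × 1.29 × 10²⁶))^(1/3)
    = 7.74 × 10⁷ m

7.74 × 10⁷ m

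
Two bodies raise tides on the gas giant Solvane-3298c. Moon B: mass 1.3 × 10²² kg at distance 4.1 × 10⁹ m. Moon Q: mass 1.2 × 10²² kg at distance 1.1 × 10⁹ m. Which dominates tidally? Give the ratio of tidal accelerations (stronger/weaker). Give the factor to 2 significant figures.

Tidal acceleration ∝ M/d³, so compare M/d³ for each.
Moon B: (1.3 × 10²²) / (4.1 × 10⁹)³ = 1.886 × 10⁻⁷
Moon Q: (1.2 × 10²²) / (1.1 × 10⁹)³ = 9.016 × 10⁻⁶
Ratio (larger/smaller) = 48

Moon Q, by a factor of ≈ 48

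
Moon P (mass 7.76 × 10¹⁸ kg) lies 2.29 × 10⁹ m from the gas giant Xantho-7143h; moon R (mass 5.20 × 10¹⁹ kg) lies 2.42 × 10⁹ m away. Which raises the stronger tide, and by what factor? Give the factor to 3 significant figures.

Compare M/d³ for the two perturbers:
Moon P: (7.76 × 10¹⁸) / (2.29 × 10⁹)³ = 6.462 × 10⁻¹⁰
Moon R: (5.20 × 10¹⁹) / (2.42 × 10⁹)³ = 3.669 × 10⁻⁹
Ratio (larger/smaller) = 5.68

Moon R, by a factor of ≈ 5.68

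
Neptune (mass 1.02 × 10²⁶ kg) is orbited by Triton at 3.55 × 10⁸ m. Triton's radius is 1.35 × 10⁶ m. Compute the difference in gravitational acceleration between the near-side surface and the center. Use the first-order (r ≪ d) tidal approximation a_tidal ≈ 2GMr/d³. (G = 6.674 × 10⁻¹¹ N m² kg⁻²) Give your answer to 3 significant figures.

The tidal stretch is the gradient of GM/d² times the body's extent r, hence the 1/d³ dependence.
Δg = 2GMr/d³
   = 2 × (6.674 × 10⁻¹¹) × (1.02 × 10²⁶) × (1.35 × 10⁶) / (3.55 × 10⁸)³
   = 4.11 × 10⁻⁴ m/s²

4.11 × 10⁻⁴ m/s²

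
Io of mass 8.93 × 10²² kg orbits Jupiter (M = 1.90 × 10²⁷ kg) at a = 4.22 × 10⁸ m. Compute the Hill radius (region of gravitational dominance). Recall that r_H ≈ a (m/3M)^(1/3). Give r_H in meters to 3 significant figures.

r_H ≈ a (m/3M)^(1/3)
    = (4.22 × 10⁸) × (8.93 × 10²² / (3 × 1.90 × 10²⁷))^(1/3)
    = 1.06 × 10⁷ m

1.06 × 10⁷ m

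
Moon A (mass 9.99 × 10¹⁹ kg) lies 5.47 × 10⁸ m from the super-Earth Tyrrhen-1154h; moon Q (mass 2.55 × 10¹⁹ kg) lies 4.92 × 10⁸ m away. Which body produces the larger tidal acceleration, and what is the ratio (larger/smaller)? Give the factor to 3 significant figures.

Tidal acceleration ∝ M/d³, so compare M/d³ for each.
Moon A: (9.99 × 10¹⁹) / (5.47 × 10⁸)³ = 6.104 × 10⁻⁷
Moon Q: (2.55 × 10¹⁹) / (4.92 × 10⁸)³ = 2.141 × 10⁻⁷
Ratio (larger/smaller) = 2.85

Moon A, by a factor of ≈ 2.85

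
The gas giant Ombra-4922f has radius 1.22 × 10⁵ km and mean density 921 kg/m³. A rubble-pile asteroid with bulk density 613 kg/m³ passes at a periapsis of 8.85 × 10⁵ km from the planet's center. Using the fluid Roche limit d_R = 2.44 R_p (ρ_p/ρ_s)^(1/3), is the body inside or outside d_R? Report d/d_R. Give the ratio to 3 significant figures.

outside; d/d_R ≈ 2.60

d_R = 2.44 × (1.22 × 10⁵ km) × (921/613)^(1/3) = 3.409 × 10⁵ km
d/d_R = (8.85 × 10⁵) / (3.409 × 10⁵) = 2.60
Since d/d_R > 1, the body is outside the Roche limit.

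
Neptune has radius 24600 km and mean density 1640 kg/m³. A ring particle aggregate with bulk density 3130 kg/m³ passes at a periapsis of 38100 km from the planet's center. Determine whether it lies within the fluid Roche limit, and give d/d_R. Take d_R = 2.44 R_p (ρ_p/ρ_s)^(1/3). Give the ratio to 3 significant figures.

inside; d/d_R ≈ 0.787

d_R = 2.44 × (24600 km) × (1640/3130)^(1/3) = 48390 km
d/d_R = (38100) / (48390) = 0.787
Since d/d_R < 1, the body is inside the Roche limit.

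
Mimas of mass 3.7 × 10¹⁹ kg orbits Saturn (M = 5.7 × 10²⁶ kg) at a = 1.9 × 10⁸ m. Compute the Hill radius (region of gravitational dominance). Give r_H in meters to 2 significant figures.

r_H ≈ a (m/3M)^(1/3)
    = (1.9 × 10⁸) × (3.7 × 10¹⁹ / (3 × 5.7 × 10²⁶))^(1/3)
    = 5.3 × 10⁵ m

5.3 × 10⁵ m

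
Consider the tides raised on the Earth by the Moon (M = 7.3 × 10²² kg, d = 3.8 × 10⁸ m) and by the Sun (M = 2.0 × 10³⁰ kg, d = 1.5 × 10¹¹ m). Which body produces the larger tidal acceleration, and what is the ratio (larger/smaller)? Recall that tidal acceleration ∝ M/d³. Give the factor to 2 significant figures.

The Moon, by a factor of ≈ 2.2

Compare M/d³ for the two perturbers:
The Moon: (7.3 × 10²²) / (3.8 × 10⁸)³ = 1.330 × 10⁻³
The Sun: (2.0 × 10³⁰) / (1.5 × 10¹¹)³ = 5.926 × 10⁻⁴
Ratio (larger/smaller) = 2.2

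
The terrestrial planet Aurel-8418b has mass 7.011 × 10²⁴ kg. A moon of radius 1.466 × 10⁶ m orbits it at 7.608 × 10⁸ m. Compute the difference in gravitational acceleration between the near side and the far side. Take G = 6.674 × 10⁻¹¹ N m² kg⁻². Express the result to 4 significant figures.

6.231 × 10⁻⁶ m/s²

Δg = 4GMr/d³
   = 4 × (6.674 × 10⁻¹¹) × (7.011 × 10²⁴) × (1.466 × 10⁶) / (7.608 × 10⁸)³
   = 6.231 × 10⁻⁶ m/s²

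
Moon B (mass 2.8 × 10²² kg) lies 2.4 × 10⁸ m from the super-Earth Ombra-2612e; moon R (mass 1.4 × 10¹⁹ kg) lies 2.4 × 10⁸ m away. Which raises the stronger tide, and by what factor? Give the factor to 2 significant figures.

Moon B, by a factor of ≈ 2000

Compare M/d³ for the two perturbers:
Moon B: (2.8 × 10²²) / (2.4 × 10⁸)³ = 2.025 × 10⁻³
Moon R: (1.4 × 10¹⁹) / (2.4 × 10⁸)³ = 1.013 × 10⁻⁶
Ratio (larger/smaller) = 2000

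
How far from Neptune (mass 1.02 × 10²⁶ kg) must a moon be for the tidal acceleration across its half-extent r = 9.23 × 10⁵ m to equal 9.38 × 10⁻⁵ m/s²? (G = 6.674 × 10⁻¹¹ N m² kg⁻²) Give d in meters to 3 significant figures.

2GMr/d³ = a_tidal  ⇒  d = (2GMr / a_tidal)^(1/3)
d = (2 × 6.674×10⁻¹¹ × (1.02 × 10²⁶) × (9.23 × 10⁵) / (9.38 × 10⁻⁵))^(1/3)
  = 5.12 × 10⁸ m

5.12 × 10⁸ m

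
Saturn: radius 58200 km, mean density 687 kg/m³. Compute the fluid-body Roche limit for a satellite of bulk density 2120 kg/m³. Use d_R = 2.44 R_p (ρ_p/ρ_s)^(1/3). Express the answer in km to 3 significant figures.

d_R = 2.44 × 58200 km × (687/2120)^(1/3)
    = 97500 km

97500 km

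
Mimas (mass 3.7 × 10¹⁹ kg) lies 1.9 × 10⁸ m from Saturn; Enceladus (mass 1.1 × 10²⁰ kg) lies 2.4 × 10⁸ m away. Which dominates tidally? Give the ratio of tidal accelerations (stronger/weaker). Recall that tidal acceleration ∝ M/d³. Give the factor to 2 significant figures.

Enceladus, by a factor of ≈ 1.5

The tide-raising term goes as M/d³ (the gradient of a 1/d² field).
Mimas: (3.7 × 10¹⁹) / (1.9 × 10⁸)³ = 5.394 × 10⁻⁶
Enceladus: (1.1 × 10²⁰) / (2.4 × 10⁸)³ = 7.957 × 10⁻⁶
Ratio (larger/smaller) = 1.5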